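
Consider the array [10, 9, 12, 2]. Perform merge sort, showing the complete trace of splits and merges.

Merge sort trace:

Split: [10, 9, 12, 2] -> [10, 9] and [12, 2]
  Split: [10, 9] -> [10] and [9]
  Merge: [10] + [9] -> [9, 10]
  Split: [12, 2] -> [12] and [2]
  Merge: [12] + [2] -> [2, 12]
Merge: [9, 10] + [2, 12] -> [2, 9, 10, 12]

Final sorted array: [2, 9, 10, 12]

The merge sort proceeds by recursively splitting the array and merging sorted halves.
After all merges, the sorted array is [2, 9, 10, 12].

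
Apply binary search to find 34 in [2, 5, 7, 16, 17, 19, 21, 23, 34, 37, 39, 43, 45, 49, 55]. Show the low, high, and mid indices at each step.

Binary search for 34 in [2, 5, 7, 16, 17, 19, 21, 23, 34, 37, 39, 43, 45, 49, 55]:

lo=0, hi=14, mid=7, arr[mid]=23 -> 23 < 34, search right half
lo=8, hi=14, mid=11, arr[mid]=43 -> 43 > 34, search left half
lo=8, hi=10, mid=9, arr[mid]=37 -> 37 > 34, search left half
lo=8, hi=8, mid=8, arr[mid]=34 -> Found target at index 8!

Binary search finds 34 at index 8 after 4 comparisons. The search repeatedly halves the search space by comparing with the middle element.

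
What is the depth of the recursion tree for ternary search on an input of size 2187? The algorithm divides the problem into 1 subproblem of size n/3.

For divide and conquer with division factor 3:

Problem sizes at each level:
Level 0: 2187
Level 1: 729
Level 2: 243
Level 3: 81
Level 4: 27
Level 5: 9
Level 6: 3
Level 7: 1

The root is level 0 and the size-1 base case is level 7 (the tree spans levels 0 through 7, i.e. 8 levels counting the root), so the depth is the number of divisions: log_3(2187) = 7

The recursion tree depth is log_3(2187) = 7. At each level, the problem size is divided by 3, so it takes 7 divisions to reduce to a base case of size 1. The algorithm makes 1 recursive call at each level.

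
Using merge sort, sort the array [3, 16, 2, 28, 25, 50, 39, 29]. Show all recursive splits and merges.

Merge sort trace:

Split: [3, 16, 2, 28, 25, 50, 39, 29] -> [3, 16, 2, 28] and [25, 50, 39, 29]
  Split: [3, 16, 2, 28] -> [3, 16] and [2, 28]
    Split: [3, 16] -> [3] and [16]
    Merge: [3] + [16] -> [3, 16]
    Split: [2, 28] -> [2] and [28]
    Merge: [2] + [28] -> [2, 28]
  Merge: [3, 16] + [2, 28] -> [2, 3, 16, 28]
  Split: [25, 50, 39, 29] -> [25, 50] and [39, 29]
    Split: [25, 50] -> [25] and [50]
    Merge: [25] + [50] -> [25, 50]
    Split: [39, 29] -> [39] and [29]
    Merge: [39] + [29] -> [29, 39]
  Merge: [25, 50] + [29, 39] -> [25, 29, 39, 50]
Merge: [2, 3, 16, 28] + [25, 29, 39, 50] -> [2, 3, 16, 25, 28, 29, 39, 50]

Final sorted array: [2, 3, 16, 25, 28, 29, 39, 50]

The merge sort proceeds by recursively splitting the array and merging sorted halves.
After all merges, the sorted array is [2, 3, 16, 25, 28, 29, 39, 50].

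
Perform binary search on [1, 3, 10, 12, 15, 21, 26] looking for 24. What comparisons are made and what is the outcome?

Binary search for 24 in [1, 3, 10, 12, 15, 21, 26]:

lo=0, hi=6, mid=3, arr[mid]=12 -> 12 < 24, search right half
lo=4, hi=6, mid=5, arr[mid]=21 -> 21 < 24, search right half
lo=6, hi=6, mid=6, arr[mid]=26 -> 26 > 24, search left half
lo=6 > hi=5, target 24 not found

Binary search determines that 24 is not in the array after 3 comparisons. The search space was exhausted without finding the target.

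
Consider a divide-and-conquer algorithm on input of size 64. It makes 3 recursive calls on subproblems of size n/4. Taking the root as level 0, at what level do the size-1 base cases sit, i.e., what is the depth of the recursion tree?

For divide and conquer with division factor 4:

Problem sizes at each level:
Level 0: 64
Level 1: 16
Level 2: 4
Level 3: 1

The root is level 0 and the size-1 base case is level 3 (the tree spans levels 0 through 3, i.e. 4 levels counting the root), so the depth is the number of divisions: log_4(64) = 3

The recursion tree depth is log_4(64) = 3. At each level, the problem size is divided by 4, so it takes 3 divisions to reduce to a base case of size 1. The algorithm makes 3 recursive calls at each level.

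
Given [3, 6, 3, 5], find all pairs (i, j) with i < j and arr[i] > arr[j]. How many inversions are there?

Finding inversions in [3, 6, 3, 5]:

(1, 2): arr[1]=6 > arr[2]=3
(1, 3): arr[1]=6 > arr[3]=5

Total inversions: 2

The array has 2 inversion(s): (1,2), (1,3). Each pair (i,j) satisfies i < j and arr[i] > arr[j].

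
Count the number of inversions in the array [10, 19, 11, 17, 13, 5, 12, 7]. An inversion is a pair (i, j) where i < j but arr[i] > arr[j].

Finding inversions in [10, 19, 11, 17, 13, 5, 12, 7]:

(0, 5): arr[0]=10 > arr[5]=5
(0, 7): arr[0]=10 > arr[7]=7
(1, 2): arr[1]=19 > arr[2]=11
(1, 3): arr[1]=19 > arr[3]=17
(1, 4): arr[1]=19 > arr[4]=13
(1, 5): arr[1]=19 > arr[5]=5
(1, 6): arr[1]=19 > arr[6]=12
(1, 7): arr[1]=19 > arr[7]=7
(2, 5): arr[2]=11 > arr[5]=5
(2, 7): arr[2]=11 > arr[7]=7
(3, 4): arr[3]=17 > arr[4]=13
(3, 5): arr[3]=17 > arr[5]=5
(3, 6): arr[3]=17 > arr[6]=12
(3, 7): arr[3]=17 > arr[7]=7
(4, 5): arr[4]=13 > arr[5]=5
(4, 6): arr[4]=13 > arr[6]=12
(4, 7): arr[4]=13 > arr[7]=7
(6, 7): arr[6]=12 > arr[7]=7

Total inversions: 18

The array has 18 inversion(s): (0,5), (0,7), (1,2), (1,3), (1,4), (1,5), (1,6), (1,7), (2,5), (2,7), (3,4), (3,5), (3,6), (3,7), (4,5), (4,6), (4,7), (6,7). Each pair (i,j) satisfies i < j and arr[i] > arr[j].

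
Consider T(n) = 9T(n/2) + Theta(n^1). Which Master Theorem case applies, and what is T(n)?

Master Theorem for T(n) = 9T(n/2) + O(n^1):

a = 9, b = 2, c = 1
log_b(a) = log_2(9) = 3.1699

Case 1: c = 1 < log_2(9) = 3.1699
T(n) = O(n^(log_2 9))

For T(n) = 9T(n/2) + O(n^1): log_2(9) = 3.1699. This is Case 1 of the Master Theorem (c < log_b(a), work dominated by leaves), giving O(n^(log_2 9)).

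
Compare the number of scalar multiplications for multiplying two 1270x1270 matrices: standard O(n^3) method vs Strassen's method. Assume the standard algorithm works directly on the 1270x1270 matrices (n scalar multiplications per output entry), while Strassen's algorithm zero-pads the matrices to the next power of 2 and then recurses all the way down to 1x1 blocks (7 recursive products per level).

Matrix multiplication for 1270x1270 matrices:

Strassen's algorithm requires power-of-2 dimensions. Pad 1270x1270 to 2048x2048 (next power of 2).

Standard algorithm: 1270^3 = 2048383000 multiplications
Strassen's algorithm: 7^(log2(2048)) = 7^11 = 1977326743 multiplications
Savings: 2048383000 - 1977326743 = 71056257 multiplications

Standard: 2048383000 multiplications (1270^3). Strassen: 1977326743 multiplications (7^11, after padding to 2048x2048). Strassen reduces 8 recursive multiplications to 7 at each level.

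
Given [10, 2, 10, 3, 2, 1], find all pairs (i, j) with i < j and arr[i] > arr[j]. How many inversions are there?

Finding inversions in [10, 2, 10, 3, 2, 1]:

(0, 1): arr[0]=10 > arr[1]=2
(0, 3): arr[0]=10 > arr[3]=3
(0, 4): arr[0]=10 > arr[4]=2
(0, 5): arr[0]=10 > arr[5]=1
(1, 5): arr[1]=2 > arr[5]=1
(2, 3): arr[2]=10 > arr[3]=3
(2, 4): arr[2]=10 > arr[4]=2
(2, 5): arr[2]=10 > arr[5]=1
(3, 4): arr[3]=3 > arr[4]=2
(3, 5): arr[3]=3 > arr[5]=1
(4, 5): arr[4]=2 > arr[5]=1

Total inversions: 11

The array has 11 inversion(s): (0,1), (0,3), (0,4), (0,5), (1,5), (2,3), (2,4), (2,5), (3,4), (3,5), (4,5). Each pair (i,j) satisfies i < j and arr[i] > arr[j].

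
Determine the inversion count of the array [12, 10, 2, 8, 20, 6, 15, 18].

Finding inversions in [12, 10, 2, 8, 20, 6, 15, 18]:

(0, 1): arr[0]=12 > arr[1]=10
(0, 2): arr[0]=12 > arr[2]=2
(0, 3): arr[0]=12 > arr[3]=8
(0, 5): arr[0]=12 > arr[5]=6
(1, 2): arr[1]=10 > arr[2]=2
(1, 3): arr[1]=10 > arr[3]=8
(1, 5): arr[1]=10 > arr[5]=6
(3, 5): arr[3]=8 > arr[5]=6
(4, 5): arr[4]=20 > arr[5]=6
(4, 6): arr[4]=20 > arr[6]=15
(4, 7): arr[4]=20 > arr[7]=18

Total inversions: 11

The array has 11 inversion(s): (0,1), (0,2), (0,3), (0,5), (1,2), (1,3), (1,5), (3,5), (4,5), (4,6), (4,7). Each pair (i,j) satisfies i < j and arr[i] > arr[j].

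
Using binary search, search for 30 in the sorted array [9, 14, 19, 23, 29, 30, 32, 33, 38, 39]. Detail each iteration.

Binary search for 30 in [9, 14, 19, 23, 29, 30, 32, 33, 38, 39]:

lo=0, hi=9, mid=4, arr[mid]=29 -> 29 < 30, search right half
lo=5, hi=9, mid=7, arr[mid]=33 -> 33 > 30, search left half
lo=5, hi=6, mid=5, arr[mid]=30 -> Found target at index 5!

Binary search finds 30 at index 5 after 3 comparisons. The search repeatedly halves the search space by comparing with the middle element.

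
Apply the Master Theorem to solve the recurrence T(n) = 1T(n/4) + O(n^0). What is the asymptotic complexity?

Master Theorem for T(n) = 1T(n/4) + O(n^0):

a = 1, b = 4, c = 0
log_b(a) = log_4(1) = 0.0000

Case 2: c = 0 = log_4(1) = 0.0000
T(n) = O(n^0 log n) = O(log n)

For T(n) = 1T(n/4) + O(n^0): log_4(1) = 0.0000. This is Case 2 of the Master Theorem (c = log_b(a), equal work at all levels), giving O(log n).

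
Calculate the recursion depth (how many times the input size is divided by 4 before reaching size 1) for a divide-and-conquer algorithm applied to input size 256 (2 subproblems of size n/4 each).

For divide and conquer with division factor 4:

Problem sizes at each level:
Level 0: 256
Level 1: 64
Level 2: 16
Level 3: 4
Level 4: 1

The root is level 0 and the size-1 base case is level 4 (the tree spans levels 0 through 4, i.e. 5 levels counting the root), so the depth is the number of divisions: log_4(256) = 4

The recursion tree depth is log_4(256) = 4. At each level, the problem size is divided by 4, so it takes 4 divisions to reduce to a base case of size 1. The algorithm makes 2 recursive calls at each level.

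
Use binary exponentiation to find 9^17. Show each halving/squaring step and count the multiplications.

Computing 9^17 by squaring (build up from 9^1; each line after the first costs one multiplication):

9^1 = 9
9^2 = (9^1)^2 = 9^2 = 81
9^4 = (9^2)^2 = 81^2 = 6561
9^8 = (9^4)^2 = 6561^2 = 43046721
9^16 = (9^8)^2 = 43046721^2 = 1853020188851841
9^17 = 9 * 9^16 = 9 * 1853020188851841 = 16677181699666569

Result: 16677181699666569
Multiplications needed: 5 (5 lines after 9^1)

9^17 = 16677181699666569. Using exponentiation by squaring, this requires 5 multiplications. The key idea: if the exponent is even, square the half-power; if odd, multiply by the base once.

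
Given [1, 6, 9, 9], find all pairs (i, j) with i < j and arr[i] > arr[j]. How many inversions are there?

Finding inversions in [1, 6, 9, 9]:


Total inversions: 0

The array has 0 inversions. It is already sorted.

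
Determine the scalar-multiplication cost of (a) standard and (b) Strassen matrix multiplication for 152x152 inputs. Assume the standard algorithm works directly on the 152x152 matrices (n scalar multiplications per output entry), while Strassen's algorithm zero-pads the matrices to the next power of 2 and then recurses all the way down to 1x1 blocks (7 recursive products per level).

Matrix multiplication for 152x152 matrices:

Strassen's algorithm requires power-of-2 dimensions. Pad 152x152 to 256x256 (next power of 2).

Standard algorithm: 152^3 = 3511808 multiplications
Strassen's algorithm: 7^(log2(256)) = 7^8 = 5764801 multiplications
Difference: 3511808 - 5764801 = -2252993 (Strassen uses MORE here due to padding overhead — for small or just-over-power-of-2 n, padding can outweigh the per-level savings)

Standard: 3511808 multiplications (152^3). Strassen: 5764801 multiplications (7^8, after padding to 256x256). Strassen reduces 8 recursive multiplications to 7 at each level.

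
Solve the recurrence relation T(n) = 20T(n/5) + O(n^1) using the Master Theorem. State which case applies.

Master Theorem for T(n) = 20T(n/5) + O(n^1):

a = 20, b = 5, c = 1
log_b(a) = log_5(20) = 1.8614

Case 1: c = 1 < log_5(20) = 1.8614
T(n) = O(n^(log_5 20))

For T(n) = 20T(n/5) + O(n^1): log_5(20) = 1.8614. This is Case 1 of the Master Theorem (c < log_b(a), work dominated by leaves), giving O(n^(log_5 20)).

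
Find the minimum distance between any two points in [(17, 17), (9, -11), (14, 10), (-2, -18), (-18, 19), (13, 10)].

Computing all pairwise distances among 6 points:

d((17, 17), (9, -11)) = 29.1204
d((17, 17), (14, 10)) = 7.6158
d((17, 17), (-2, -18)) = 39.8246
d((17, 17), (-18, 19)) = 35.0571
d((17, 17), (13, 10)) = 8.0623
d((9, -11), (14, 10)) = 21.587
d((9, -11), (-2, -18)) = 13.0384
d((9, -11), (-18, 19)) = 40.3609
d((9, -11), (13, 10)) = 21.3776
d((14, 10), (-2, -18)) = 32.249
d((14, 10), (-18, 19)) = 33.2415
d((14, 10), (13, 10)) = 1.0 <-- minimum
d((-2, -18), (-18, 19)) = 40.3113
d((-2, -18), (13, 10)) = 31.7648
d((-18, 19), (13, 10)) = 32.28

Closest pair: (14, 10) and (13, 10) with distance 1.0

The closest pair is (14, 10) and (13, 10) with Euclidean distance 1.0. For 6 points, brute-force pairwise comparison is shown above. For large n, the divide-and-conquer algorithm (sort by x, recurse on halves, check the dividing strip) achieves O(n log n).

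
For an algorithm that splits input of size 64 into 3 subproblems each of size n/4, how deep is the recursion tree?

For divide and conquer with division factor 4:

Problem sizes at each level:
Level 0: 64
Level 1: 16
Level 2: 4
Level 3: 1

The root is level 0 and the size-1 base case is level 3 (the tree spans levels 0 through 3, i.e. 4 levels counting the root), so the depth is the number of divisions: log_4(64) = 3

The recursion tree depth is log_4(64) = 3. At each level, the problem size is divided by 4, so it takes 3 divisions to reduce to a base case of size 1. The algorithm makes 3 recursive calls at each level.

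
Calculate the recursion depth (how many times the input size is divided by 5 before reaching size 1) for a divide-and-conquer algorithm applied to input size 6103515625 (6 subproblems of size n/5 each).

For divide and conquer with division factor 5:

Problem sizes at each level:
Level 0: 6103515625
Level 1: 1220703125
Level 2: 244140625
Level 3: 48828125
Level 4: 9765625
Level 5: 1953125
Level 6: 390625
Level 7: 78125
Level 8: 15625
Level 9: 3125
Level 10: 625
Level 11: 125
Level 12: 25
Level 13: 5
Level 14: 1

The root is level 0 and the size-1 base case is level 14 (the tree spans levels 0 through 14, i.e. 15 levels counting the root), so the depth is the number of divisions: log_5(6103515625) = 14

The recursion tree depth is log_5(6103515625) = 14. At each level, the problem size is divided by 5, so it takes 14 divisions to reduce to a base case of size 1. The algorithm makes 6 recursive calls at each level.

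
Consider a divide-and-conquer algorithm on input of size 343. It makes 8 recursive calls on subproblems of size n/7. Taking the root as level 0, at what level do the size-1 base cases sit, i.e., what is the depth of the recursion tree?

For divide and conquer with division factor 7:

Problem sizes at each level:
Level 0: 343
Level 1: 49
Level 2: 7
Level 3: 1

The root is level 0 and the size-1 base case is level 3 (the tree spans levels 0 through 3, i.e. 4 levels counting the root), so the depth is the number of divisions: log_7(343) = 3

The recursion tree depth is log_7(343) = 3. At each level, the problem size is divided by 7, so it takes 3 divisions to reduce to a base case of size 1. The algorithm makes 8 recursive calls at each level.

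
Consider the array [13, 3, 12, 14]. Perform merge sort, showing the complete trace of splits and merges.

Merge sort trace:

Split: [13, 3, 12, 14] -> [13, 3] and [12, 14]
  Split: [13, 3] -> [13] and [3]
  Merge: [13] + [3] -> [3, 13]
  Split: [12, 14] -> [12] and [14]
  Merge: [12] + [14] -> [12, 14]
Merge: [3, 13] + [12, 14] -> [3, 12, 13, 14]

Final sorted array: [3, 12, 13, 14]

The merge sort proceeds by recursively splitting the array and merging sorted halves.
After all merges, the sorted array is [3, 12, 13, 14].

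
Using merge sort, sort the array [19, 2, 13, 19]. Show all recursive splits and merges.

Merge sort trace:

Split: [19, 2, 13, 19] -> [19, 2] and [13, 19]
  Split: [19, 2] -> [19] and [2]
  Merge: [19] + [2] -> [2, 19]
  Split: [13, 19] -> [13] and [19]
  Merge: [13] + [19] -> [13, 19]
Merge: [2, 19] + [13, 19] -> [2, 13, 19, 19]

Final sorted array: [2, 13, 19, 19]

The merge sort proceeds by recursively splitting the array and merging sorted halves.
After all merges, the sorted array is [2, 13, 19, 19].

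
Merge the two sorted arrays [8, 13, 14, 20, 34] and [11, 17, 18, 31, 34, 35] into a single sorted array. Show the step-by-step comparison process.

Merging process:

Compare 8 vs 11: take 8 from left. Merged: [8]
Compare 13 vs 11: take 11 from right. Merged: [8, 11]
Compare 13 vs 17: take 13 from left. Merged: [8, 11, 13]
Compare 14 vs 17: take 14 from left. Merged: [8, 11, 13, 14]
Compare 20 vs 17: take 17 from right. Merged: [8, 11, 13, 14, 17]
Compare 20 vs 18: take 18 from right. Merged: [8, 11, 13, 14, 17, 18]
Compare 20 vs 31: take 20 from left. Merged: [8, 11, 13, 14, 17, 18, 20]
Compare 34 vs 31: take 31 from right. Merged: [8, 11, 13, 14, 17, 18, 20, 31]
Compare 34 vs 34: take 34 from left. Merged: [8, 11, 13, 14, 17, 18, 20, 31, 34]
Append remaining from right: [34, 35]. Merged: [8, 11, 13, 14, 17, 18, 20, 31, 34, 34, 35]

Final merged array: [8, 11, 13, 14, 17, 18, 20, 31, 34, 34, 35]
Total comparisons: 9

The merged array is [8, 11, 13, 14, 17, 18, 20, 31, 34, 34, 35], requiring 9 comparisons. The merge step runs in O(n) time where n is the total number of elements.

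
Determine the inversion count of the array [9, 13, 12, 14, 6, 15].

Finding inversions in [9, 13, 12, 14, 6, 15]:

(0, 4): arr[0]=9 > arr[4]=6
(1, 2): arr[1]=13 > arr[2]=12
(1, 4): arr[1]=13 > arr[4]=6
(2, 4): arr[2]=12 > arr[4]=6
(3, 4): arr[3]=14 > arr[4]=6

Total inversions: 5

The array has 5 inversion(s): (0,4), (1,2), (1,4), (2,4), (3,4). Each pair (i,j) satisfies i < j and arr[i] > arr[j].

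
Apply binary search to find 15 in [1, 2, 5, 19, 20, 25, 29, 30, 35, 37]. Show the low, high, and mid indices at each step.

Binary search for 15 in [1, 2, 5, 19, 20, 25, 29, 30, 35, 37]:

lo=0, hi=9, mid=4, arr[mid]=20 -> 20 > 15, search left half
lo=0, hi=3, mid=1, arr[mid]=2 -> 2 < 15, search right half
lo=2, hi=3, mid=2, arr[mid]=5 -> 5 < 15, search right half
lo=3, hi=3, mid=3, arr[mid]=19 -> 19 > 15, search left half
lo=3 > hi=2, target 15 not found

Binary search determines that 15 is not in the array after 4 comparisons. The search space was exhausted without finding the target.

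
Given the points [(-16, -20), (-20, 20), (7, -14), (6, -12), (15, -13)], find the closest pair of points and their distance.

Computing all pairwise distances among 5 points:

d((-16, -20), (-20, 20)) = 40.1995
d((-16, -20), (7, -14)) = 23.7697
d((-16, -20), (6, -12)) = 23.4094
d((-16, -20), (15, -13)) = 31.7805
d((-20, 20), (7, -14)) = 43.4166
d((-20, 20), (6, -12)) = 41.2311
d((-20, 20), (15, -13)) = 48.1041
d((7, -14), (6, -12)) = 2.2361 <-- minimum
d((7, -14), (15, -13)) = 8.0623
d((6, -12), (15, -13)) = 9.0554

Closest pair: (7, -14) and (6, -12) with distance 2.2361

The closest pair is (7, -14) and (6, -12) with Euclidean distance 2.2361. For 5 points, brute-force pairwise comparison is shown above. For large n, the divide-and-conquer algorithm (sort by x, recurse on halves, check the dividing strip) achieves O(n log n).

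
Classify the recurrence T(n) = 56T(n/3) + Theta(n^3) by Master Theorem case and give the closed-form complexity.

Master Theorem for T(n) = 56T(n/3) + O(n^3):

a = 56, b = 3, c = 3
log_b(a) = log_3(56) = 3.6640

Case 1: c = 3 < log_3(56) = 3.6640
T(n) = O(n^(log_3 56))

For T(n) = 56T(n/3) + O(n^3): log_3(56) = 3.6640. This is Case 1 of the Master Theorem (c < log_b(a), work dominated by leaves), giving O(n^(log_3 56)).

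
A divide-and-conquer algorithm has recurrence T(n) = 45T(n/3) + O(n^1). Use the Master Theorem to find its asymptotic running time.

Master Theorem for T(n) = 45T(n/3) + O(n^1):

a = 45, b = 3, c = 1
log_b(a) = log_3(45) = 3.4650

Case 1: c = 1 < log_3(45) = 3.4650
T(n) = O(n^(log_3 45))

For T(n) = 45T(n/3) + O(n^1): log_3(45) = 3.4650. This is Case 1 of the Master Theorem (c < log_b(a), work dominated by leaves), giving O(n^(log_3 45)).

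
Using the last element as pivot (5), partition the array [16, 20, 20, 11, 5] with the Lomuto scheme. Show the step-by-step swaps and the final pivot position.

Lomuto partition with pivot = 5:

Initial array: [16, 20, 20, 11, 5]

arr[0]=16 > 5: no swap
arr[1]=20 > 5: no swap
arr[2]=20 > 5: no swap
arr[3]=11 > 5: no swap

Place pivot at position 0: [5, 20, 20, 11, 16]
Pivot position: 0

After partitioning with pivot 5, the array becomes [5, 20, 20, 11, 16]. The pivot is placed at index 0. All elements to the left of the pivot are <= 5, and all elements to the right are > 5.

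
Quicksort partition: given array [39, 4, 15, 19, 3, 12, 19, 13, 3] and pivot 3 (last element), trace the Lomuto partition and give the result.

Lomuto partition with pivot = 3:

Initial array: [39, 4, 15, 19, 3, 12, 19, 13, 3]

arr[0]=39 > 3: no swap
arr[1]=4 > 3: no swap
arr[2]=15 > 3: no swap
arr[3]=19 > 3: no swap
arr[4]=3 <= 3: swap with position 0, array becomes [3, 4, 15, 19, 39, 12, 19, 13, 3]
arr[5]=12 > 3: no swap
arr[6]=19 > 3: no swap
arr[7]=13 > 3: no swap

Place pivot at position 1: [3, 3, 15, 19, 39, 12, 19, 13, 4]
Pivot position: 1

After partitioning with pivot 3, the array becomes [3, 3, 15, 19, 39, 12, 19, 13, 4]. The pivot is placed at index 1. All elements to the left of the pivot are <= 3, and all elements to the right are > 3.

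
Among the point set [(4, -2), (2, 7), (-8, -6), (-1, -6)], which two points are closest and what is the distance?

Computing all pairwise distances among 4 points:

d((4, -2), (2, 7)) = 9.2195
d((4, -2), (-8, -6)) = 12.6491
d((4, -2), (-1, -6)) = 6.4031 <-- minimum
d((2, 7), (-8, -6)) = 16.4012
d((2, 7), (-1, -6)) = 13.3417
d((-8, -6), (-1, -6)) = 7.0

Closest pair: (4, -2) and (-1, -6) with distance 6.4031

The closest pair is (4, -2) and (-1, -6) with Euclidean distance 6.4031. For 4 points, brute-force pairwise comparison is shown above. For large n, the divide-and-conquer algorithm (sort by x, recurse on halves, check the dividing strip) achieves O(n log n).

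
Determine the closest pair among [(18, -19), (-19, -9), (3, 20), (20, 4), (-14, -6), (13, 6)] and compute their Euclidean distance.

Computing all pairwise distances among 6 points:

d((18, -19), (-19, -9)) = 38.3275
d((18, -19), (3, 20)) = 41.7852
d((18, -19), (20, 4)) = 23.0868
d((18, -19), (-14, -6)) = 34.5398
d((18, -19), (13, 6)) = 25.4951
d((-19, -9), (3, 20)) = 36.4005
d((-19, -9), (20, 4)) = 41.1096
d((-19, -9), (-14, -6)) = 5.831 <-- minimum
d((-19, -9), (13, 6)) = 35.3412
d((3, 20), (20, 4)) = 23.3452
d((3, 20), (-14, -6)) = 31.0644
d((3, 20), (13, 6)) = 17.2047
d((20, 4), (-14, -6)) = 35.4401
d((20, 4), (13, 6)) = 7.2801
d((-14, -6), (13, 6)) = 29.5466

Closest pair: (-19, -9) and (-14, -6) with distance 5.831

The closest pair is (-19, -9) and (-14, -6) with Euclidean distance 5.831. For 6 points, brute-force pairwise comparison is shown above. For large n, the divide-and-conquer algorithm (sort by x, recurse on halves, check the dividing strip) achieves O(n log n).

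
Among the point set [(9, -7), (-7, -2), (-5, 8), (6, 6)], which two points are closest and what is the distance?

Computing all pairwise distances among 4 points:

d((9, -7), (-7, -2)) = 16.7631
d((9, -7), (-5, 8)) = 20.5183
d((9, -7), (6, 6)) = 13.3417
d((-7, -2), (-5, 8)) = 10.198 <-- minimum
d((-7, -2), (6, 6)) = 15.2643
d((-5, 8), (6, 6)) = 11.1803

Closest pair: (-7, -2) and (-5, 8) with distance 10.198

The closest pair is (-7, -2) and (-5, 8) with Euclidean distance 10.198. For 4 points, brute-force pairwise comparison is shown above. For large n, the divide-and-conquer algorithm (sort by x, recurse on halves, check the dividing strip) achieves O(n log n).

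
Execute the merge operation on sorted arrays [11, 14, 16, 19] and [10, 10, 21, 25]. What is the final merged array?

Merging process:

Compare 11 vs 10: take 10 from right. Merged: [10]
Compare 11 vs 10: take 10 from right. Merged: [10, 10]
Compare 11 vs 21: take 11 from left. Merged: [10, 10, 11]
Compare 14 vs 21: take 14 from left. Merged: [10, 10, 11, 14]
Compare 16 vs 21: take 16 from left. Merged: [10, 10, 11, 14, 16]
Compare 19 vs 21: take 19 from left. Merged: [10, 10, 11, 14, 16, 19]
Append remaining from right: [21, 25]. Merged: [10, 10, 11, 14, 16, 19, 21, 25]

Final merged array: [10, 10, 11, 14, 16, 19, 21, 25]
Total comparisons: 6

The merged array is [10, 10, 11, 14, 16, 19, 21, 25], requiring 6 comparisons. The merge step runs in O(n) time where n is the total number of elements.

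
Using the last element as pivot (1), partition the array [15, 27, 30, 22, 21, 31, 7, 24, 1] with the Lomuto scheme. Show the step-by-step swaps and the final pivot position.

Lomuto partition with pivot = 1:

Initial array: [15, 27, 30, 22, 21, 31, 7, 24, 1]

arr[0]=15 > 1: no swap
arr[1]=27 > 1: no swap
arr[2]=30 > 1: no swap
arr[3]=22 > 1: no swap
arr[4]=21 > 1: no swap
arr[5]=31 > 1: no swap
arr[6]=7 > 1: no swap
arr[7]=24 > 1: no swap

Place pivot at position 0: [1, 27, 30, 22, 21, 31, 7, 24, 15]
Pivot position: 0

After partitioning with pivot 1, the array becomes [1, 27, 30, 22, 21, 31, 7, 24, 15]. The pivot is placed at index 0. All elements to the left of the pivot are <= 1, and all elements to the right are > 1.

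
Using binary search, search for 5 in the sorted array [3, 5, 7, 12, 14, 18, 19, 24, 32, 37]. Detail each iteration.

Binary search for 5 in [3, 5, 7, 12, 14, 18, 19, 24, 32, 37]:

lo=0, hi=9, mid=4, arr[mid]=14 -> 14 > 5, search left half
lo=0, hi=3, mid=1, arr[mid]=5 -> Found target at index 1!

Binary search finds 5 at index 1 after 2 comparisons. The search repeatedly halves the search space by comparing with the middle element.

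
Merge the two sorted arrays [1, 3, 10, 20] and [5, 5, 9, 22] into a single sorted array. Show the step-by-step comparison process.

Merging process:

Compare 1 vs 5: take 1 from left. Merged: [1]
Compare 3 vs 5: take 3 from left. Merged: [1, 3]
Compare 10 vs 5: take 5 from right. Merged: [1, 3, 5]
Compare 10 vs 5: take 5 from right. Merged: [1, 3, 5, 5]
Compare 10 vs 9: take 9 from right. Merged: [1, 3, 5, 5, 9]
Compare 10 vs 22: take 10 from left. Merged: [1, 3, 5, 5, 9, 10]
Compare 20 vs 22: take 20 from left. Merged: [1, 3, 5, 5, 9, 10, 20]
Append remaining from right: [22]. Merged: [1, 3, 5, 5, 9, 10, 20, 22]

Final merged array: [1, 3, 5, 5, 9, 10, 20, 22]
Total comparisons: 7

The merged array is [1, 3, 5, 5, 9, 10, 20, 22], requiring 7 comparisons. The merge step runs in O(n) time where n is the total number of elements.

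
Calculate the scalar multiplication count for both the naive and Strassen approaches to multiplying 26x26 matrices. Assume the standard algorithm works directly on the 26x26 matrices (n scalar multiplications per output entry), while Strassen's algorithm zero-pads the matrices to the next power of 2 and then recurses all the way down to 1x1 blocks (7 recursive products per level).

Matrix multiplication for 26x26 matrices:

Strassen's algorithm requires power-of-2 dimensions. Pad 26x26 to 32x32 (next power of 2).

Standard algorithm: 26^3 = 17576 multiplications
Strassen's algorithm: 7^(log2(32)) = 7^5 = 16807 multiplications
Savings: 17576 - 16807 = 769 multiplications

Standard: 17576 multiplications (26^3). Strassen: 16807 multiplications (7^5, after padding to 32x32). Strassen reduces 8 recursive multiplications to 7 at each level.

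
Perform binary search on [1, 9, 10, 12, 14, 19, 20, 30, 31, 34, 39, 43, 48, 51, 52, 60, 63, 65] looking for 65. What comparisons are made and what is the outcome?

Binary search for 65 in [1, 9, 10, 12, 14, 19, 20, 30, 31, 34, 39, 43, 48, 51, 52, 60, 63, 65]:

lo=0, hi=17, mid=8, arr[mid]=31 -> 31 < 65, search right half
lo=9, hi=17, mid=13, arr[mid]=51 -> 51 < 65, search right half
lo=14, hi=17, mid=15, arr[mid]=60 -> 60 < 65, search right half
lo=16, hi=17, mid=16, arr[mid]=63 -> 63 < 65, search right half
lo=17, hi=17, mid=17, arr[mid]=65 -> Found target at index 17!

Binary search finds 65 at index 17 after 5 comparisons. The search repeatedly halves the search space by comparing with the middle element.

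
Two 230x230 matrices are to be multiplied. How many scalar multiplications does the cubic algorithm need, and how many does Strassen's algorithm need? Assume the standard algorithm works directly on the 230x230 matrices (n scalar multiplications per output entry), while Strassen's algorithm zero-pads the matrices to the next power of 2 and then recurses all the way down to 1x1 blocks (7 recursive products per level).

Matrix multiplication for 230x230 matrices:

Strassen's algorithm requires power-of-2 dimensions. Pad 230x230 to 256x256 (next power of 2).

Standard algorithm: 230^3 = 12167000 multiplications
Strassen's algorithm: 7^(log2(256)) = 7^8 = 5764801 multiplications
Savings: 12167000 - 5764801 = 6402199 multiplications

Standard: 12167000 multiplications (230^3). Strassen: 5764801 multiplications (7^8, after padding to 256x256). Strassen reduces 8 recursive multiplications to 7 at each level.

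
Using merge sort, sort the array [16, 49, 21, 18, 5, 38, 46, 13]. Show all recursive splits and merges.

Merge sort trace:

Split: [16, 49, 21, 18, 5, 38, 46, 13] -> [16, 49, 21, 18] and [5, 38, 46, 13]
  Split: [16, 49, 21, 18] -> [16, 49] and [21, 18]
    Split: [16, 49] -> [16] and [49]
    Merge: [16] + [49] -> [16, 49]
    Split: [21, 18] -> [21] and [18]
    Merge: [21] + [18] -> [18, 21]
  Merge: [16, 49] + [18, 21] -> [16, 18, 21, 49]
  Split: [5, 38, 46, 13] -> [5, 38] and [46, 13]
    Split: [5, 38] -> [5] and [38]
    Merge: [5] + [38] -> [5, 38]
    Split: [46, 13] -> [46] and [13]
    Merge: [46] + [13] -> [13, 46]
  Merge: [5, 38] + [13, 46] -> [5, 13, 38, 46]
Merge: [16, 18, 21, 49] + [5, 13, 38, 46] -> [5, 13, 16, 18, 21, 38, 46, 49]

Final sorted array: [5, 13, 16, 18, 21, 38, 46, 49]

The merge sort proceeds by recursively splitting the array and merging sorted halves.
After all merges, the sorted array is [5, 13, 16, 18, 21, 38, 46, 49].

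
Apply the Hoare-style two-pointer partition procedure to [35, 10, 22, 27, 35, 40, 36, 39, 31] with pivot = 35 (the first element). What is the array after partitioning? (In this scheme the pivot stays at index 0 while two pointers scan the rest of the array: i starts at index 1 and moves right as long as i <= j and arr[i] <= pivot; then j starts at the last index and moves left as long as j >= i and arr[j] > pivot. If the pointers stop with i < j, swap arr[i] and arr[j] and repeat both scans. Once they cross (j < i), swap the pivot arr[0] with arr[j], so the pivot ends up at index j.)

Hoare-style two-pointer partition with pivot = 35:

Initial array: [35, 10, 22, 27, 35, 40, 36, 39, 31]

Pointers start at i = 1, j = 8.
i stops at index 5 (arr[5]=40 > 35), j stops at index 8 (arr[8]=31 <= 35): swap arr[5] and arr[8], array becomes [35, 10, 22, 27, 35, 31, 36, 39, 40]
i ends at 6, j ends at 5: the pointers have crossed (j < i), so scanning stops.

Swap pivot arr[0] with arr[5] to place pivot at position 5: [31, 10, 22, 27, 35, 35, 36, 39, 40]
Pivot position: 5

After partitioning with pivot 35, the array becomes [31, 10, 22, 27, 35, 35, 36, 39, 40]. The pivot is placed at index 5. All elements to the left of the pivot are <= 35, and all elements to the right are > 35.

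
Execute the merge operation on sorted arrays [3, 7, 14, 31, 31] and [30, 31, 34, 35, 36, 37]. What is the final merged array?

Merging process:

Compare 3 vs 30: take 3 from left. Merged: [3]
Compare 7 vs 30: take 7 from left. Merged: [3, 7]
Compare 14 vs 30: take 14 from left. Merged: [3, 7, 14]
Compare 31 vs 30: take 30 from right. Merged: [3, 7, 14, 30]
Compare 31 vs 31: take 31 from left. Merged: [3, 7, 14, 30, 31]
Compare 31 vs 31: take 31 from left. Merged: [3, 7, 14, 30, 31, 31]
Append remaining from right: [31, 34, 35, 36, 37]. Merged: [3, 7, 14, 30, 31, 31, 31, 34, 35, 36, 37]

Final merged array: [3, 7, 14, 30, 31, 31, 31, 34, 35, 36, 37]
Total comparisons: 6

The merged array is [3, 7, 14, 30, 31, 31, 31, 34, 35, 36, 37], requiring 6 comparisons. The merge step runs in O(n) time where n is the total number of elements.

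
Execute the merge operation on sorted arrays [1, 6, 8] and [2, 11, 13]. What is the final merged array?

Merging process:

Compare 1 vs 2: take 1 from left. Merged: [1]
Compare 6 vs 2: take 2 from right. Merged: [1, 2]
Compare 6 vs 11: take 6 from left. Merged: [1, 2, 6]
Compare 8 vs 11: take 8 from left. Merged: [1, 2, 6, 8]
Append remaining from right: [11, 13]. Merged: [1, 2, 6, 8, 11, 13]

Final merged array: [1, 2, 6, 8, 11, 13]
Total comparisons: 4

The merged array is [1, 2, 6, 8, 11, 13], requiring 4 comparisons. The merge step runs in O(n) time where n is the total number of elements.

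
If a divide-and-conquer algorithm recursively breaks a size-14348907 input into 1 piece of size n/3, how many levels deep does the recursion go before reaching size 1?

For divide and conquer with division factor 3:

Problem sizes at each level:
Level 0: 14348907
Level 1: 4782969
Level 2: 1594323
Level 3: 531441
Level 4: 177147
Level 5: 59049
Level 6: 19683
Level 7: 6561
Level 8: 2187
Level 9: 729
Level 10: 243
Level 11: 81
Level 12: 27
Level 13: 9
Level 14: 3
Level 15: 1

The root is level 0 and the size-1 base case is level 15 (the tree spans levels 0 through 15, i.e. 16 levels counting the root), so the depth is the number of divisions: log_3(14348907) = 15

The recursion tree depth is log_3(14348907) = 15. At each level, the problem size is divided by 3, so it takes 15 divisions to reduce to a base case of size 1. The algorithm makes 1 recursive call at each level.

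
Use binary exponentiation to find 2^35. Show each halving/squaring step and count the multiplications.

Computing 2^35 by squaring (build up from 2^1; each line after the first costs one multiplication):

2^1 = 2
2^2 = (2^1)^2 = 2^2 = 4
2^4 = (2^2)^2 = 4^2 = 16
2^8 = (2^4)^2 = 16^2 = 256
2^16 = (2^8)^2 = 256^2 = 65536
2^17 = 2 * 2^16 = 2 * 65536 = 131072
2^34 = (2^17)^2 = 131072^2 = 17179869184
2^35 = 2 * 2^34 = 2 * 17179869184 = 34359738368

Result: 34359738368
Multiplications needed: 7 (7 lines after 2^1)

2^35 = 34359738368. Using exponentiation by squaring, this requires 7 multiplications. The key idea: if the exponent is even, square the half-power; if odd, multiply by the base once.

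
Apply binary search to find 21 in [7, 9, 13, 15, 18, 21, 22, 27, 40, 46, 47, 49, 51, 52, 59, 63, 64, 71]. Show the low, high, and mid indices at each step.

Binary search for 21 in [7, 9, 13, 15, 18, 21, 22, 27, 40, 46, 47, 49, 51, 52, 59, 63, 64, 71]:

lo=0, hi=17, mid=8, arr[mid]=40 -> 40 > 21, search left half
lo=0, hi=7, mid=3, arr[mid]=15 -> 15 < 21, search right half
lo=4, hi=7, mid=5, arr[mid]=21 -> Found target at index 5!

Binary search finds 21 at index 5 after 3 comparisons. The search repeatedly halves the search space by comparing with the middle element.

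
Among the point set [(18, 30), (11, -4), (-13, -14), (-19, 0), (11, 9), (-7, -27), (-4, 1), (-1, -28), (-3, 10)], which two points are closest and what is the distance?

Computing all pairwise distances among 9 points:

d((18, 30), (11, -4)) = 34.7131
d((18, 30), (-13, -14)) = 53.8238
d((18, 30), (-19, 0)) = 47.634
d((18, 30), (11, 9)) = 22.1359
d((18, 30), (-7, -27)) = 62.2415
d((18, 30), (-4, 1)) = 36.4005
d((18, 30), (-1, -28)) = 61.0328
d((18, 30), (-3, 10)) = 29.0
d((11, -4), (-13, -14)) = 26.0
d((11, -4), (-19, 0)) = 30.2655
d((11, -4), (11, 9)) = 13.0
d((11, -4), (-7, -27)) = 29.2062
d((11, -4), (-4, 1)) = 15.8114
d((11, -4), (-1, -28)) = 26.8328
d((11, -4), (-3, 10)) = 19.799
d((-13, -14), (-19, 0)) = 15.2315
d((-13, -14), (11, 9)) = 33.2415
d((-13, -14), (-7, -27)) = 14.3178
d((-13, -14), (-4, 1)) = 17.4929
d((-13, -14), (-1, -28)) = 18.4391
d((-13, -14), (-3, 10)) = 26.0
d((-19, 0), (11, 9)) = 31.3209
d((-19, 0), (-7, -27)) = 29.5466
d((-19, 0), (-4, 1)) = 15.0333
d((-19, 0), (-1, -28)) = 33.2866
d((-19, 0), (-3, 10)) = 18.868
d((11, 9), (-7, -27)) = 40.2492
d((11, 9), (-4, 1)) = 17.0
d((11, 9), (-1, -28)) = 38.8973
d((11, 9), (-3, 10)) = 14.0357
d((-7, -27), (-4, 1)) = 28.1603
d((-7, -27), (-1, -28)) = 6.0828 <-- minimum
d((-7, -27), (-3, 10)) = 37.2156
d((-4, 1), (-1, -28)) = 29.1548
d((-4, 1), (-3, 10)) = 9.0554
d((-1, -28), (-3, 10)) = 38.0526

Closest pair: (-7, -27) and (-1, -28) with distance 6.0828

The closest pair is (-7, -27) and (-1, -28) with Euclidean distance 6.0828. For 9 points, brute-force pairwise comparison is shown above. For large n, the divide-and-conquer algorithm (sort by x, recurse on halves, check the dividing strip) achieves O(n log n).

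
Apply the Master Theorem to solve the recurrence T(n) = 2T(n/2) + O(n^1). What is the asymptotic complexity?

Master Theorem for T(n) = 2T(n/2) + O(n^1):

a = 2, b = 2, c = 1
log_b(a) = log_2(2) = 1.0000

Case 2: c = 1 = log_2(2) = 1.0000
T(n) = O(n^1 log n) = O(n log n)

For T(n) = 2T(n/2) + O(n^1): log_2(2) = 1.0000. This is Case 2 of the Master Theorem (c = log_b(a), equal work at all levels), giving O(n log n).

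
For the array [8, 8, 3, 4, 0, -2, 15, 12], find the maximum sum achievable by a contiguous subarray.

Using Kadane's algorithm on [8, 8, 3, 4, 0, -2, 15, 12]:

Scanning through the array:
Position 1 (value 8): max_ending_here = 16, max_so_far = 16
Position 2 (value 3): max_ending_here = 19, max_so_far = 19
Position 3 (value 4): max_ending_here = 23, max_so_far = 23
Position 4 (value 0): max_ending_here = 23, max_so_far = 23
Position 5 (value -2): max_ending_here = 21, max_so_far = 23
Position 6 (value 15): max_ending_here = 36, max_so_far = 36
Position 7 (value 12): max_ending_here = 48, max_so_far = 48

Maximum subarray: [8, 8, 3, 4, 0, -2, 15, 12]
Maximum sum: 48

The maximum subarray is [8, 8, 3, 4, 0, -2, 15, 12] with sum 48. This subarray runs from index 0 to index 7.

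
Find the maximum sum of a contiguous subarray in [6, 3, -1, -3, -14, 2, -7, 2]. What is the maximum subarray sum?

Using Kadane's algorithm on [6, 3, -1, -3, -14, 2, -7, 2]:

Scanning through the array:
Position 1 (value 3): max_ending_here = 9, max_so_far = 9
Position 2 (value -1): max_ending_here = 8, max_so_far = 9
Position 3 (value -3): max_ending_here = 5, max_so_far = 9
Position 4 (value -14): max_ending_here = -9, max_so_far = 9
Position 5 (value 2): max_ending_here = 2, max_so_far = 9
Position 6 (value -7): max_ending_here = -5, max_so_far = 9
Position 7 (value 2): max_ending_here = 2, max_so_far = 9

Maximum subarray: [6, 3]
Maximum sum: 9

The maximum subarray is [6, 3] with sum 9. This subarray runs from index 0 to index 1.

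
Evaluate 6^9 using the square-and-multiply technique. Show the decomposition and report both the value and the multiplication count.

Computing 6^9 by squaring (build up from 6^1; each line after the first costs one multiplication):

6^1 = 6
6^2 = (6^1)^2 = 6^2 = 36
6^4 = (6^2)^2 = 36^2 = 1296
6^8 = (6^4)^2 = 1296^2 = 1679616
6^9 = 6 * 6^8 = 6 * 1679616 = 10077696

Result: 10077696
Multiplications needed: 4 (4 lines after 6^1)

6^9 = 10077696. Using exponentiation by squaring, this requires 4 multiplications. The key idea: if the exponent is even, square the half-power; if odd, multiply by the base once.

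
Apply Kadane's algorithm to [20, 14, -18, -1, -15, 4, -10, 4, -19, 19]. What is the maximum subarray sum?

Using Kadane's algorithm on [20, 14, -18, -1, -15, 4, -10, 4, -19, 19]:

Scanning through the array:
Position 1 (value 14): max_ending_here = 34, max_so_far = 34
Position 2 (value -18): max_ending_here = 16, max_so_far = 34
Position 3 (value -1): max_ending_here = 15, max_so_far = 34
Position 4 (value -15): max_ending_here = 0, max_so_far = 34
Position 5 (value 4): max_ending_here = 4, max_so_far = 34
Position 6 (value -10): max_ending_here = -6, max_so_far = 34
Position 7 (value 4): max_ending_here = 4, max_so_far = 34
Position 8 (value -19): max_ending_here = -15, max_so_far = 34
Position 9 (value 19): max_ending_here = 19, max_so_far = 34

Maximum subarray: [20, 14]
Maximum sum: 34

The maximum subarray is [20, 14] with sum 34. This subarray runs from index 0 to index 1.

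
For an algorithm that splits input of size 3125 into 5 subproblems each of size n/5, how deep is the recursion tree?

For divide and conquer with division factor 5:

Problem sizes at each level:
Level 0: 3125
Level 1: 625
Level 2: 125
Level 3: 25
Level 4: 5
Level 5: 1

The root is level 0 and the size-1 base case is level 5 (the tree spans levels 0 through 5, i.e. 6 levels counting the root), so the depth is the number of divisions: log_5(3125) = 5

The recursion tree depth is log_5(3125) = 5. At each level, the problem size is divided by 5, so it takes 5 divisions to reduce to a base case of size 1. The algorithm makes 5 recursive calls at each level.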